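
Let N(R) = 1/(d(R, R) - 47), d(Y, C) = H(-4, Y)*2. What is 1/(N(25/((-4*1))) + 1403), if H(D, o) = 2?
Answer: 43/60328 ≈ 0.00071277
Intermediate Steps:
d(Y, C) = 4 (d(Y, C) = 2*2 = 4)
N(R) = -1/43 (N(R) = 1/(4 - 47) = 1/(-43) = -1/43)
1/(N(25/((-4*1))) + 1403) = 1/(-1/43 + 1403) = 1/(60328/43) = 43/60328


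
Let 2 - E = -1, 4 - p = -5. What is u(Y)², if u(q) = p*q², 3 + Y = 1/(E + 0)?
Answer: 4096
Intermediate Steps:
p = 9 (p = 4 - 1*(-5) = 4 + 5 = 9)
E = 3 (E = 2 - 1*(-1) = 2 + 1 = 3)
Y = -8/3 (Y = -3 + 1/(3 + 0) = -3 + 1/3 = -3 + ⅓ = -8/3 ≈ -2.6667)
u(q) = 9*q²
u(Y)² = (9*(-8/3)²)² = (9*(64/9))² = 64² = 4096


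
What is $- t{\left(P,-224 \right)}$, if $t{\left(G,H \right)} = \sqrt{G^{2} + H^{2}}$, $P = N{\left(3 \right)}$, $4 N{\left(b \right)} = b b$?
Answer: $- \frac{\sqrt{802897}}{4} \approx -224.01$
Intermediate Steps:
$N{\left(b \right)} = \frac{b^{2}}{4}$ ($N{\left(b \right)} = \frac{b b}{4} = \frac{b^{2}}{4}$)
$P = \frac{9}{4}$ ($P = \frac{3^{2}}{4} = \frac{1}{4} \cdot 9 = \frac{9}{4} \approx 2.25$)
$- t{\left(P,-224 \right)} = - \sqrt{\left(\frac{9}{4}\right)^{2} + \left(-224\right)^{2}} = - \sqrt{\frac{81}{16} + 50176} = - \sqrt{\frac{802897}{16}} = - \frac{\sqrt{802897}}{4}$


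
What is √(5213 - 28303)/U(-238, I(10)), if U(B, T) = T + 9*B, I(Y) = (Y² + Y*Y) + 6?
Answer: -I*√23090/1936 ≈ -0.078489*I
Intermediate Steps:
I(Y) = 6 + 2*Y² (I(Y) = (Y² + Y²) + 6 = 2*Y² + 6 = 6 + 2*Y²)
√(5213 - 28303)/U(-238, I(10)) = √(5213 - 28303)/((6 + 2*10²) + 9*(-238)) = √(-23090)/((6 + 2*100) - 2142) = (I*√23090)/((6 + 200) - 2142) = (I*√23090)/(206 - 2142) = (I*√23090)/(-1936) = (I*√23090)*(-1/1936) = -I*√23090/1936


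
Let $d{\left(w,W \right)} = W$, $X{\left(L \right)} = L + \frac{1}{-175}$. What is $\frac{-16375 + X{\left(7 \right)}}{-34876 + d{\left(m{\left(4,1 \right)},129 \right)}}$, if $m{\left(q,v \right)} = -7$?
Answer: $\frac{2864401}{6080725} \approx 0.47106$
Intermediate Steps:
$X{\left(L \right)} = - \frac{1}{175} + L$ ($X{\left(L \right)} = L - \frac{1}{175} = - \frac{1}{175} + L$)
$\frac{-16375 + X{\left(7 \right)}}{-34876 + d{\left(m{\left(4,1 \right)},129 \right)}} = \frac{-16375 + \left(- \frac{1}{175} + 7\right)}{-34876 + 129} = \frac{-16375 + \frac{1224}{175}}{-34747} = \left(- \frac{2864401}{175}\right) \left(- \frac{1}{34747}\right) = \frac{2864401}{6080725}$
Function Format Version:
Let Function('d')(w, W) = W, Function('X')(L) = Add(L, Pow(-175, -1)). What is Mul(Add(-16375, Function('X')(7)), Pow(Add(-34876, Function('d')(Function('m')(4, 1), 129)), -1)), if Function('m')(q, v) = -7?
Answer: Rational(2864401, 6080725) ≈ 0.47106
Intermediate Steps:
Function('X')(L) = Add(Rational(-1, 175), L) (Function('X')(L) = Add(L, Rational(-1, 175)) = Add(Rational(-1, 175), L))
Mul(Add(-16375, Function('X')(7)), Pow(Add(-34876, Function('d')(Function('m')(4, 1), 129)), -1)) = Mul(Add(-16375, Add(Rational(-1, 175), 7)), Pow(Add(-34876, 129), -1)) = Mul(Add(-16375, Rational(1224, 175)), Pow(-34747, -1)) = Mul(Rational(-2864401, 175), Rational(-1, 34747)) = Rational(2864401, 6080725)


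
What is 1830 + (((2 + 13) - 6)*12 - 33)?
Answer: 1905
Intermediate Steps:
1830 + (((2 + 13) - 6)*12 - 33) = 1830 + ((15 - 6)*12 - 33) = 1830 + (9*12 - 33) = 1830 + (108 - 33) = 1830 + 75 = 1905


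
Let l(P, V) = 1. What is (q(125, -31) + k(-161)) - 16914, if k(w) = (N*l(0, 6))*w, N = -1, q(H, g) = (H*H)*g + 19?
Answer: -501109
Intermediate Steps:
q(H, g) = 19 + g*H² (q(H, g) = H²*g + 19 = g*H² + 19 = 19 + g*H²)
k(w) = -w (k(w) = (-1*1)*w = -w)
(q(125, -31) + k(-161)) - 16914 = ((19 - 31*125²) - 1*(-161)) - 16914 = ((19 - 31*15625) + 161) - 16914 = ((19 - 484375) + 161) - 16914 = (-484356 + 161) - 16914 = -484195 - 16914 = -501109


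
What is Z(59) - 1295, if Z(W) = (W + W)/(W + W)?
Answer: -1294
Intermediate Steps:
Z(W) = 1 (Z(W) = (2*W)/((2*W)) = (2*W)*(1/(2*W)) = 1)
Z(59) - 1295 = 1 - 1295 = -1294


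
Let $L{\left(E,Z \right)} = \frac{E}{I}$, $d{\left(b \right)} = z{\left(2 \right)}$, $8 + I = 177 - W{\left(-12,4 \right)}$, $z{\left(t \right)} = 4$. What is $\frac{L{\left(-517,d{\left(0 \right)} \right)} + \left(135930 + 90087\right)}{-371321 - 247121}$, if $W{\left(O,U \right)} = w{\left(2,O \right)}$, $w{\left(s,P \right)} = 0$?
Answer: $- \frac{1736198}{4750759} \approx -0.36546$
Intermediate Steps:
$W{\left(O,U \right)} = 0$
$I = 169$ ($I = -8 + \left(177 - 0\right) = -8 + \left(177 + 0\right) = -8 + 177 = 169$)
$d{\left(b \right)} = 4$
$L{\left(E,Z \right)} = \frac{E}{169}$
$\frac{L{\left(-517,d{\left(0 \right)} \right)} + \left(135930 + 90087\right)}{-371321 - 247121} = \frac{\frac{1}{169} \left(-517\right) + \left(135930 + 90087\right)}{-371321 - 247121} = \frac{- \frac{517}{169} + 226017}{-618442} = \frac{38196356}{169} \left(- \frac{1}{618442}\right) = - \frac{1736198}{4750759}$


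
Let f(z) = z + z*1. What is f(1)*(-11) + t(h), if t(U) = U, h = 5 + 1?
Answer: -16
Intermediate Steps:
h = 6
f(z) = 2*z (f(z) = z + z = 2*z)
f(1)*(-11) + t(h) = (2*1)*(-11) + 6 = 2*(-11) + 6 = -22 + 6 = -16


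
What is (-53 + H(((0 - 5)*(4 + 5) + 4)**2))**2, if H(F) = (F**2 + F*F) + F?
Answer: 31958104922500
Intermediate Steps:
H(F) = F + 2*F**2 (H(F) = (F**2 + F**2) + F = 2*F**2 + F = F + 2*F**2)
(-53 + H(((0 - 5)*(4 + 5) + 4)**2))**2 = (-53 + ((0 - 5)*(4 + 5) + 4)**2*(1 + 2*((0 - 5)*(4 + 5) + 4)**2))**2 = (-53 + (-5*9 + 4)**2*(1 + 2*(-5*9 + 4)**2))**2 = (-53 + (-45 + 4)**2*(1 + 2*(-45 + 4)**2))**2 = (-53 + (-41)**2*(1 + 2*(-41)**2))**2 = (-53 + 1681*(1 + 2*1681))**2 = (-53 + 1681*(1 + 3362))**2 = (-53 + 1681*3363)**2 = (-53 + 5653203)**2 = 5653150**2 = 31958104922500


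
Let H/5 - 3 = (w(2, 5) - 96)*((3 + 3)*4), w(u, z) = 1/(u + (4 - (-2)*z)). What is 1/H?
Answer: -2/22995 ≈ -8.6975e-5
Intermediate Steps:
w(u, z) = 1/(4 + u + 2*z) (w(u, z) = 1/(u + (4 + 2*z)) = 1/(4 + u + 2*z))
H = -22995/2 (H = 15 + 5*((1/(4 + 2 + 2*5) - 96)*((3 + 3)*4)) = 15 + 5*((1/(4 + 2 + 10) - 96)*(6*4)) = 15 + 5*((1/16 - 96)*24) = 15 + 5*(-1535/16*24) = 15 + 5*(-4605/2) = 15 - 23025/2 = -22995/2 ≈ -11498.)
1/H = 1/(-22995/2) = -2/22995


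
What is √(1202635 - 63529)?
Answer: √1139106 ≈ 1067.3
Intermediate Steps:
√(1202635 - 63529) = √1139106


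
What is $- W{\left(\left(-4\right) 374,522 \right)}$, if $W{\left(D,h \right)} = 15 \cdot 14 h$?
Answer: $-109620$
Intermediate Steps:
$W{\left(D,h \right)} = 210 h$
$- W{\left(\left(-4\right) 374,522 \right)} = - 210 \cdot 522 = \left(-1\right) 109620 = -109620$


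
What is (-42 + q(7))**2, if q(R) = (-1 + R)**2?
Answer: 36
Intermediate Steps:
(-42 + q(7))**2 = (-42 + (-1 + 7)**2)**2 = (-42 + 6**2)**2 = (-42 + 36)**2 = (-6)**2 = 36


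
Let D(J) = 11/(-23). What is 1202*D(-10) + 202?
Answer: -8576/23 ≈ -372.87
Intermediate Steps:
D(J) = -11/23 (D(J) = 11*(-1/23) = -11/23)
1202*D(-10) + 202 = 1202*(-11/23) + 202 = -13222/23 + 202 = -8576/23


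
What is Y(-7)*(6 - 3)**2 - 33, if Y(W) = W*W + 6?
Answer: 462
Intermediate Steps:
Y(W) = 6 + W**2 (Y(W) = W**2 + 6 = 6 + W**2)
Y(-7)*(6 - 3)**2 - 33 = (6 + (-7)**2)*(6 - 3)**2 - 33 = (6 + 49)*3**2 - 33 = 55*9 - 33 = 495 - 33 = 462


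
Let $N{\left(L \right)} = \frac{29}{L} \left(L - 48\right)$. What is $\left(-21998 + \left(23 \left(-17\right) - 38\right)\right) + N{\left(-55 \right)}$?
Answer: $- \frac{1230498}{55} \approx -22373.0$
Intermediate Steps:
$N{\left(L \right)} = \frac{29 \left(-48 + L\right)}{L}$ ($N{\left(L \right)} = \frac{29}{L} \left(-48 + L\right) = \frac{29 \left(-48 + L\right)}{L}$)
$\left(-21998 + \left(23 \left(-17\right) - 38\right)\right) + N{\left(-55 \right)} = \left(-21998 + \left(23 \left(-17\right) - 38\right)\right) + \left(29 - \frac{1392}{-55}\right) = \left(-21998 - 429\right) + \left(29 - - \frac{1392}{55}\right) = \left(-21998 - 429\right) + \left(29 + \frac{1392}{55}\right) = -22427 + \frac{2987}{55} = - \frac{1230498}{55}$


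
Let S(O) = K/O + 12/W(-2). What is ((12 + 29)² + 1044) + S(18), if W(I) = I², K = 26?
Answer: 24565/9 ≈ 2729.4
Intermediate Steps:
S(O) = 3 + 26/O (S(O) = 26/O + 12/((-2)²) = 26/O + 12/4 = 26/O + 12*(¼) = 26/O + 3 = 3 + 26/O)
((12 + 29)² + 1044) + S(18) = ((12 + 29)² + 1044) + (3 + 26/18) = (41² + 1044) + (3 + 26*(1/18)) = (1681 + 1044) + (3 + 13/9) = 2725 + 40/9 = 24565/9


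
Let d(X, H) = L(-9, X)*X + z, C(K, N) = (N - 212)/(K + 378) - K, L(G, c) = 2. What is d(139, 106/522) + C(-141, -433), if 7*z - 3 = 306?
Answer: 254613/553 ≈ 460.42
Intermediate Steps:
z = 309/7 (z = 3/7 + (⅐)*306 = 3/7 + 306/7 = 309/7 ≈ 44.143)
C(K, N) = -K + (-212 + N)/(378 + K) (C(K, N) = (-212 + N)/(378 + K) - K = -K + (-212 + N)/(378 + K))
d(X, H) = 309/7 + 2*X (d(X, H) = 2*X + 309/7 = 309/7 + 2*X)
d(139, 106/522) + C(-141, -433) = (309/7 + 2*139) + (-212 - 433 - 1*(-141)² - 378*(-141))/(378 - 141) = (309/7 + 278) + (-212 - 433 - 1*19881 + 53298)/237 = 2255/7 + (-212 - 433 - 19881 + 53298)/237 = 2255/7 + (1/237)*32772 = 2255/7 + 10924/79 = 254613/553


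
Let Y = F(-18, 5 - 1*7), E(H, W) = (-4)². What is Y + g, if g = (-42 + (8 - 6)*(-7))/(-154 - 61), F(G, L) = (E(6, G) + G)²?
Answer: 916/215 ≈ 4.2605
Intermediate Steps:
E(H, W) = 16
F(G, L) = (16 + G)²
Y = 4 (Y = (16 - 18)² = (-2)² = 4)
g = 56/215 (g = (-42 + 2*(-7))/(-215) = (-42 - 14)*(-1/215) = -56*(-1/215) = 56/215 ≈ 0.26047)
Y + g = 4 + 56/215 = 916/215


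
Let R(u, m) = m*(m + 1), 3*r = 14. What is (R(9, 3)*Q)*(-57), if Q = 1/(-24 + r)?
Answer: 1026/29 ≈ 35.379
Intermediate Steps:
r = 14/3 (r = (⅓)*14 = 14/3 ≈ 4.6667)
Q = -3/58 (Q = 1/(-24 + 14/3) = 1/(-58/3) = -3/58 ≈ -0.051724)
R(u, m) = m*(1 + m)
(R(9, 3)*Q)*(-57) = ((3*(1 + 3))*(-3/58))*(-57) = ((3*4)*(-3/58))*(-57) = (12*(-3/58))*(-57) = -18/29*(-57) = 1026/29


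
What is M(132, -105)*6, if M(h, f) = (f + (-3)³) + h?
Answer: 0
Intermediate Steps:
M(h, f) = -27 + f + h (M(h, f) = (f - 27) + h = (-27 + f) + h = -27 + f + h)
M(132, -105)*6 = (-27 - 105 + 132)*6 = 0*6 = 0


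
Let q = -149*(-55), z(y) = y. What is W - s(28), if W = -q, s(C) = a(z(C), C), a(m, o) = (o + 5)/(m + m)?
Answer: -458953/56 ≈ -8195.6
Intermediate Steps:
a(m, o) = (5 + o)/(2*m) (a(m, o) = (5 + o)/((2*m)) = (5 + o)*(1/(2*m)) = (5 + o)/(2*m))
s(C) = (5 + C)/(2*C)
q = 8195
W = -8195 (W = -1*8195 = -8195)
W - s(28) = -8195 - (5 + 28)/(2*28) = -8195 - 33/(2*28) = -8195 - 1*33/56 = -8195 - 33/56 = -458953/56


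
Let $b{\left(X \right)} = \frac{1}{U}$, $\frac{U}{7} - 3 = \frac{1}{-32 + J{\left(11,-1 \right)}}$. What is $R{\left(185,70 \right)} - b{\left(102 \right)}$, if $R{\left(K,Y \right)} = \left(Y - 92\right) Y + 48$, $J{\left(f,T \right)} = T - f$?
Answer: $- \frac{1368208}{917} \approx -1492.0$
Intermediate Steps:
$U = \frac{917}{44}$ ($U = 21 + \frac{7}{-32 - 12} = 21 + \frac{7}{-44} = 21 + 7 \left(- \frac{1}{44}\right) = 21 - \frac{7}{44} = \frac{917}{44} \approx 20.841$)
$R{\left(K,Y \right)} = 48 + Y \left(-92 + Y\right)$ ($R{\left(K,Y \right)} = \left(-92 + Y\right) Y + 48 = Y \left(-92 + Y\right) + 48 = 48 + Y \left(-92 + Y\right)$)
$b{\left(X \right)} = \frac{44}{917}$ ($b{\left(X \right)} = \frac{1}{\frac{917}{44}} = \frac{44}{917}$)
$R{\left(185,70 \right)} - b{\left(102 \right)} = \left(48 + 70^{2} - 6440\right) - \frac{44}{917} = \left(48 + 4900 - 6440\right) - \frac{44}{917} = -1492 - \frac{44}{917} = - \frac{1368208}{917}$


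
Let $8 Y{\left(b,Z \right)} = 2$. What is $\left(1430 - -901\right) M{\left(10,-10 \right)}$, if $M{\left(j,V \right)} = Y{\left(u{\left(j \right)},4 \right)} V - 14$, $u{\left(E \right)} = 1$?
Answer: $- \frac{76923}{2} \approx -38462.0$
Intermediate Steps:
$Y{\left(b,Z \right)} = \frac{1}{4}$ ($Y{\left(b,Z \right)} = \frac{1}{8} \cdot 2 = \frac{1}{4}$)
$M{\left(j,V \right)} = -14 + \frac{V}{4}$ ($M{\left(j,V \right)} = \frac{V}{4} - 14 = -14 + \frac{V}{4}$)
$\left(1430 - -901\right) M{\left(10,-10 \right)} = \left(1430 - -901\right) \left(-14 + \frac{1}{4} \left(-10\right)\right) = \left(1430 + 901\right) \left(-14 - \frac{5}{2}\right) = 2331 \left(- \frac{33}{2}\right) = - \frac{76923}{2}$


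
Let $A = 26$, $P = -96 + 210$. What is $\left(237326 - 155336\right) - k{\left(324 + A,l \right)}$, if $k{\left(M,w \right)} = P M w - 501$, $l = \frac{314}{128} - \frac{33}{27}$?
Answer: $\frac{1602143}{48} \approx 33378.0$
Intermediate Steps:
$P = 114$
$l = \frac{709}{576}$ ($l = 314 \cdot \frac{1}{128} - \frac{11}{9} = \frac{157}{64} - \frac{11}{9} = \frac{709}{576} \approx 1.2309$)
$k{\left(M,w \right)} = -501 + 114 M w$ ($k{\left(M,w \right)} = 114 M w - 501 = -501 + 114 M w$)
$\left(237326 - 155336\right) - k{\left(324 + A,l \right)} = \left(237326 - 155336\right) - \left(-501 + 114 \left(324 + 26\right) \frac{709}{576}\right) = \left(237326 - 155336\right) - \left(-501 + 114 \cdot 350 \cdot \frac{709}{576}\right) = 81990 - \left(-501 + \frac{2357425}{48}\right) = 81990 - \frac{2333377}{48} = \frac{1602143}{48}$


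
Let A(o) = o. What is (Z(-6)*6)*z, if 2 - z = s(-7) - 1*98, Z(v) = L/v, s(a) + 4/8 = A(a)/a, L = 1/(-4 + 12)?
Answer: -199/16 ≈ -12.438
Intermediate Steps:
L = 1/8 ≈ 0.12500
s(a) = 1/2 (s(a) = -1/2 + a/a = -1/2 + 1 = 1/2)
Z(v) = 1/(8*v)
z = 199/2 (z = 2 - (1/2 - 1*98) = 2 - (1/2 - 98) = 2 - 1*(-195/2) = 2 + 195/2 = 199/2 ≈ 99.500)
(Z(-6)*6)*z = (((1/8)/(-6))*6)*(199/2) = (((1/8)*(-1/6))*6)*(199/2) = -1/48*6*(199/2) = -1/8*199/2 = -199/16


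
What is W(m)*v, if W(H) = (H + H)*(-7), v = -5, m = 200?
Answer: 14000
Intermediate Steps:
W(H) = -14*H (W(H) = (2*H)*(-7) = -14*H)
W(m)*v = -14*200*(-5) = -2800*(-5) = 14000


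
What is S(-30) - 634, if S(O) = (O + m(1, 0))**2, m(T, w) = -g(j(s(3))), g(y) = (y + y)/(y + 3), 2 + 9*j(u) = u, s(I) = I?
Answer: 52977/196 ≈ 270.29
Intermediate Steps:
j(u) = -2/9 + u/9
g(y) = 2*y/(3 + y) (g(y) = (2*y)/(3 + y) = 2*y/(3 + y))
m(T, w) = -1/14 (m(T, w) = -2*(-2/9 + (1/9)*3)/(3 + (-2/9 + (1/9)*3)) = -2*(-2/9 + 1/3)/(3 + (-2/9 + 1/3)) = -2/(9*(3 + 1/9)) = -2/(9*28/9) = -2*9/(9*28) = -1*1/14 = -1/14)
S(O) = (-1/14 + O)**2 (S(O) = (O - 1/14)**2 = (-1/14 + O)**2)
S(-30) - 634 = (-1 + 14*(-30))**2/196 - 634 = (-1 - 420)**2/196 - 634 = (1/196)*(-421)**2 - 634 = (1/196)*177241 - 634 = 177241/196 - 634 = 52977/196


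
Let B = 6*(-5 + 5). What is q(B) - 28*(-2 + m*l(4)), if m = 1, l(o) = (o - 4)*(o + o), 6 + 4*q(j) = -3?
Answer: 215/4 ≈ 53.750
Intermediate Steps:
B = 0 (B = 6*0 = 0)
q(j) = -9/4 (q(j) = -3/2 + (1/4)*(-3) = -3/2 - 3/4 = -9/4)
l(o) = 2*o*(-4 + o) (l(o) = (-4 + o)*(2*o) = 2*o*(-4 + o))
q(B) - 28*(-2 + m*l(4)) = -9/4 - 28*(-2 + 1*(2*4*(-4 + 4))) = -9/4 - 28*(-2 + 1*(2*4*0)) = -9/4 - 28*(-2 + 1*0) = -9/4 - 28*(-2 + 0) = -9/4 - 28*(-2) = -9/4 + 56 = 215/4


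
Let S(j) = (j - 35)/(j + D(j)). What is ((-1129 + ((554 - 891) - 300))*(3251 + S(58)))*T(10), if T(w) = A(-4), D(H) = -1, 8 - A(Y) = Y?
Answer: -1309171120/19 ≈ -6.8904e+7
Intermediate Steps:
A(Y) = 8 - Y
T(w) = 12 (T(w) = 8 - 1*(-4) = 8 + 4 = 12)
S(j) = (-35 + j)/(-1 + j) (S(j) = (j - 35)/(j - 1) = (-35 + j)/(-1 + j))
((-1129 + ((554 - 891) - 300))*(3251 + S(58)))*T(10) = ((-1129 + ((554 - 891) - 300))*(3251 + (-35 + 58)/(-1 + 58)))*12 = ((-1129 + (-337 - 300))*(3251 + 23/57))*12 = ((-1129 - 637)*(3251 + (1/57)*23))*12 = -1766*(3251 + 23/57)*12 = -1766*185330/57*12 = -327292780/57*12 = -1309171120/19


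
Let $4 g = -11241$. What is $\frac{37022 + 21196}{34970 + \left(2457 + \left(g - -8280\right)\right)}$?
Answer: $\frac{232872}{171587} \approx 1.3572$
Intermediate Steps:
$g = - \frac{11241}{4}$ ($g = \frac{1}{4} \left(-11241\right) = - \frac{11241}{4} \approx -2810.3$)
$\frac{37022 + 21196}{34970 + \left(2457 + \left(g - -8280\right)\right)} = \frac{37022 + 21196}{34970 + \left(2457 - - \frac{21879}{4}\right)} = \frac{58218}{34970 + \left(2457 + \left(- \frac{11241}{4} + 8280\right)\right)} = \frac{58218}{34970 + \left(2457 + \frac{21879}{4}\right)} = \frac{58218}{34970 + \frac{31707}{4}} = \frac{58218}{\frac{171587}{4}} = 58218 \cdot \frac{4}{171587} = \frac{232872}{171587}$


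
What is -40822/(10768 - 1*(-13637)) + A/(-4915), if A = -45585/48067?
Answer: -1928611325357/1153132857705 ≈ -1.6725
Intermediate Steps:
A = -45585/48067 (A = -45585*1/48067 = -45585/48067 ≈ -0.94836)
-40822/(10768 - 1*(-13637)) + A/(-4915) = -40822/(10768 - 1*(-13637)) - 45585/48067/(-4915) = -40822/(10768 + 13637) - 45585/48067*(-1/4915) = -40822/24405 + 9117/47249861 = -1928611325357/1153132857705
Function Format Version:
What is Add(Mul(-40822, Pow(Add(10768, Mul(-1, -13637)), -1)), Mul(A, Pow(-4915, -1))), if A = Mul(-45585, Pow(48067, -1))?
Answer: Rational(-1928611325357, 1153132857705) ≈ -1.6725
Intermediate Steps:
A = Rational(-45585, 48067) (A = Mul(-45585, Rational(1, 48067)) = Rational(-45585, 48067) ≈ -0.94836)
Add(Mul(-40822, Pow(Add(10768, Mul(-1, -13637)), -1)), Mul(A, Pow(-4915, -1))) = Add(Mul(-40822, Pow(Add(10768, Mul(-1, -13637)), -1)), Mul(Rational(-45585, 48067), Pow(-4915, -1))) = Add(Mul(-40822, Pow(Add(10768, 13637), -1)), Mul(Rational(-45585, 48067), Rational(-1, 4915))) = Add(Mul(-40822, Pow(24405, -1)), Rational(9117, 47249861)) = Add(Mul(-40822, Rational(1, 24405)), Rational(9117, 47249861)) = Add(Rational(-40822, 24405), Rational(9117, 47249861)) = Rational(-1928611325357, 1153132857705)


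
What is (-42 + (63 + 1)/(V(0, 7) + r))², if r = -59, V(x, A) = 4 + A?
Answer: 16900/9 ≈ 1877.8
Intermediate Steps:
(-42 + (63 + 1)/(V(0, 7) + r))² = (-42 + (63 + 1)/((4 + 7) - 59))² = (-42 + 64/(11 - 59))² = (-42 + 64/(-48))² = (-42 + 64*(-1/48))² = (-42 - 4/3)² = (-130/3)² = 16900/9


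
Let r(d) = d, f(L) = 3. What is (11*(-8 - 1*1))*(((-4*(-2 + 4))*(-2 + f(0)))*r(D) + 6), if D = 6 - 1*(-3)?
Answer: 6534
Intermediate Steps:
D = 9 (D = 6 + 3 = 9)
(11*(-8 - 1*1))*(((-4*(-2 + 4))*(-2 + f(0)))*r(D) + 6) = (11*(-8 - 1*1))*(((-4*(-2 + 4))*(-2 + 3))*9 + 6) = (11*(-8 - 1))*((-4*2*1)*9 + 6) = (11*(-9))*(-8*1*9 + 6) = -99*(-8*9 + 6) = -99*(-72 + 6) = -99*(-66) = 6534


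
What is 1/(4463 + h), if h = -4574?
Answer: -1/111 ≈ -0.0090090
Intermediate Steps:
1/(4463 + h) = 1/(4463 - 4574) = 1/(-111) = -1/111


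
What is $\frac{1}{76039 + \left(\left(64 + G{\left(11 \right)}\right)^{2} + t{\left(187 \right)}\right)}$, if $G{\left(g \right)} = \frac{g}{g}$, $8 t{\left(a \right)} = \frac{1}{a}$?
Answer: $\frac{1496}{120074945} \approx 1.2459 \cdot 10^{-5}$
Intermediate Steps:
$t{\left(a \right)} = \frac{1}{8 a}$
$G{\left(g \right)} = 1$
$\frac{1}{76039 + \left(\left(64 + G{\left(11 \right)}\right)^{2} + t{\left(187 \right)}\right)} = \frac{1}{76039 + \left(\left(64 + 1\right)^{2} + \frac{1}{8 \cdot 187}\right)} = \frac{1}{76039 + \left(65^{2} + \frac{1}{8} \cdot \frac{1}{187}\right)} = \frac{1}{76039 + \left(4225 + \frac{1}{1496}\right)} = \frac{1}{76039 + \frac{6320601}{1496}} = \frac{1}{\frac{120074945}{1496}} = \frac{1496}{120074945}$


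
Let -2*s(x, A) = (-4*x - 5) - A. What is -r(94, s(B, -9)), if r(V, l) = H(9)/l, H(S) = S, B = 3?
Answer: -9/4 ≈ -2.2500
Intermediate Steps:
s(x, A) = 5/2 + A/2 + 2*x (s(x, A) = -((-4*x - 5) - A)/2 = -((-5 - 4*x) - A)/2 = -(-5 - A - 4*x)/2 = 5/2 + A/2 + 2*x)
r(V, l) = 9/l
-r(94, s(B, -9)) = -9/(5/2 + (1/2)*(-9) + 2*3) = -9/(5/2 - 9/2 + 6) = -9/4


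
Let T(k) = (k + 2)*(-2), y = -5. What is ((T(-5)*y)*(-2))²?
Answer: 3600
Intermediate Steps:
T(k) = -4 - 2*k (T(k) = (2 + k)*(-2) = -4 - 2*k)
((T(-5)*y)*(-2))² = (((-4 - 2*(-5))*(-5))*(-2))² = (((-4 + 10)*(-5))*(-2))² = ((6*(-5))*(-2))² = (-30*(-2))² = 60² = 3600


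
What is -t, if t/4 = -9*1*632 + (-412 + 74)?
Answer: 24104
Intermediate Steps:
t = -24104 (t = 4*(-9*1*632 + (-412 + 74)) = 4*(-9*632 - 338) = 4*(-5688 - 338) = 4*(-6026) = -24104)
-t = -1*(-24104) = 24104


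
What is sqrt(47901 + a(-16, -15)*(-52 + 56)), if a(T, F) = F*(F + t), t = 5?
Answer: 3*sqrt(5389) ≈ 220.23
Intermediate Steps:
a(T, F) = F*(5 + F) (a(T, F) = F*(F + 5) = F*(5 + F))
sqrt(47901 + a(-16, -15)*(-52 + 56)) = sqrt(47901 + (-15*(5 - 15))*(-52 + 56)) = sqrt(47901 - 15*(-10)*4) = sqrt(47901 + 150*4) = sqrt(47901 + 600) = sqrt(48501) = 3*sqrt(5389)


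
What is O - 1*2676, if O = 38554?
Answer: 35878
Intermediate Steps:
O - 1*2676 = 38554 - 1*2676 = 38554 - 2676 = 35878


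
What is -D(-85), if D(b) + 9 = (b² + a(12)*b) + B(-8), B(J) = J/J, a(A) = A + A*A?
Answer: 6043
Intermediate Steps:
a(A) = A + A²
B(J) = 1
D(b) = -8 + b² + 156*b (D(b) = -9 + ((b² + (12*(1 + 12))*b) + 1) = -9 + ((b² + (12*13)*b) + 1) = -9 + ((b² + 156*b) + 1) = -9 + (1 + b² + 156*b) = -8 + b² + 156*b)
-D(-85) = -(-8 + (-85)² + 156*(-85)) = -(-8 + 7225 - 13260) = -1*(-6043) = 6043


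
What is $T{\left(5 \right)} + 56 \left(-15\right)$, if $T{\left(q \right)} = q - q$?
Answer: $-840$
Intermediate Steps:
$T{\left(q \right)} = 0$
$T{\left(5 \right)} + 56 \left(-15\right) = 0 + 56 \left(-15\right) = 0 - 840 = -840$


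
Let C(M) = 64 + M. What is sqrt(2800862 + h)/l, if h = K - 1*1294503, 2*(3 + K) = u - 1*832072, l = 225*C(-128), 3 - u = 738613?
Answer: -sqrt(721015)/14400 ≈ -0.058967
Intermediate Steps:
u = -738610 (u = 3 - 1*738613 = 3 - 738613 = -738610)
l = -14400 (l = 225*(64 - 128) = 225*(-64) = -14400)
K = -785344 (K = -3 + (-738610 - 1*832072)/2 = -3 + (-738610 - 832072)/2 = -3 + (1/2)*(-1570682) = -3 - 785341 = -785344)
h = -2079847 (h = -785344 - 1*1294503 = -785344 - 1294503 = -2079847)
sqrt(2800862 + h)/l = sqrt(2800862 - 2079847)/(-14400) = sqrt(721015)*(-1/14400) = -sqrt(721015)/14400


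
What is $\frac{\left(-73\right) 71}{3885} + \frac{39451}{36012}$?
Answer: $- \frac{3709229}{15545180} \approx -0.23861$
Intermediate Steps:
$\frac{\left(-73\right) 71}{3885} + \frac{39451}{36012} = \left(-5183\right) \frac{1}{3885} + 39451 \cdot \frac{1}{36012} = - \frac{5183}{3885} + \frac{39451}{36012} = - \frac{3709229}{15545180}$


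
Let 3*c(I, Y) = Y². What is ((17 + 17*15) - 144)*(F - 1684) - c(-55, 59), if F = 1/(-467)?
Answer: -303614363/1401 ≈ -2.1671e+5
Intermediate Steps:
F = -1/467 ≈ -0.0021413
c(I, Y) = Y²/3
((17 + 17*15) - 144)*(F - 1684) - c(-55, 59) = ((17 + 17*15) - 144)*(-1/467 - 1684) - 59²/3 = ((17 + 255) - 144)*(-786429/467) - 3481/3 = (272 - 144)*(-786429/467) - 1*3481/3 = 128*(-786429/467) - 3481/3 = -100662912/467 - 3481/3 = -303614363/1401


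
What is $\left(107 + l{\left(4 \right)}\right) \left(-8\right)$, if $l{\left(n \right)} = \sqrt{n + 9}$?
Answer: $-856 - 8 \sqrt{13} \approx -884.84$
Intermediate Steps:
$l{\left(n \right)} = \sqrt{9 + n}$
$\left(107 + l{\left(4 \right)}\right) \left(-8\right) = \left(107 + \sqrt{9 + 4}\right) \left(-8\right) = \left(107 + \sqrt{13}\right) \left(-8\right) = -856 - 8 \sqrt{13}$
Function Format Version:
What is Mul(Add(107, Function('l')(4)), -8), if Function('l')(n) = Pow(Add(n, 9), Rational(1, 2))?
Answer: Add(-856, Mul(-8, Pow(13, Rational(1, 2)))) ≈ -884.84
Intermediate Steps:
Function('l')(n) = Pow(Add(9, n), Rational(1, 2))
Mul(Add(107, Function('l')(4)), -8) = Mul(Add(107, Pow(Add(9, 4), Rational(1, 2))), -8) = Mul(Add(107, Pow(13, Rational(1, 2))), -8) = Add(-856, Mul(-8, Pow(13, Rational(1, 2))))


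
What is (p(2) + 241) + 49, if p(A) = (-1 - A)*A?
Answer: 284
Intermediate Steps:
p(A) = A*(-1 - A)
(p(2) + 241) + 49 = (-1*2*(1 + 2) + 241) + 49 = (-1*2*3 + 241) + 49 = (-6 + 241) + 49 = 235 + 49 = 284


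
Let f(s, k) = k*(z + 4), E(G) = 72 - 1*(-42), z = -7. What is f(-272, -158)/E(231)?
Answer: 79/19 ≈ 4.1579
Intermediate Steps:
E(G) = 114 (E(G) = 72 + 42 = 114)
f(s, k) = -3*k (f(s, k) = k*(-7 + 4) = k*(-3) = -3*k)
f(-272, -158)/E(231) = -3*(-158)/114 = 474*(1/114) = 79/19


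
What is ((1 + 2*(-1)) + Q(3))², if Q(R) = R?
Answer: 4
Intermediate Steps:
((1 + 2*(-1)) + Q(3))² = ((1 + 2*(-1)) + 3)² = ((1 - 2) + 3)² = (-1 + 3)² = 2² = 4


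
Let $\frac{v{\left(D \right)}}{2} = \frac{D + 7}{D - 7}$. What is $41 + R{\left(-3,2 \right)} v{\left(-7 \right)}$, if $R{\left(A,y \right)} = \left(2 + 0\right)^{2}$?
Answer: $41$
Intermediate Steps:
$R{\left(A,y \right)} = 4$ ($R{\left(A,y \right)} = 2^{2} = 4$)
$v{\left(D \right)} = \frac{2 \left(7 + D\right)}{-7 + D}$ ($v{\left(D \right)} = 2 \frac{D + 7}{D - 7} = 2 \frac{7 + D}{-7 + D} = \frac{2 \left(7 + D\right)}{-7 + D}$)
$41 + R{\left(-3,2 \right)} v{\left(-7 \right)} = 41 + 4 \frac{2 \left(7 - 7\right)}{-7 - 7} = 41 + 4 \cdot 2 \frac{1}{-14} \cdot 0 = 41 + 4 \cdot 2 \left(- \frac{1}{14}\right) 0 = 41 + 4 \cdot 0 = 41 + 0 = 41$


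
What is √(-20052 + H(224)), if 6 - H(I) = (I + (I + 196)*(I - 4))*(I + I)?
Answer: I*√41515598 ≈ 6443.3*I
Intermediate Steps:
H(I) = 6 - 2*I*(I + (-4 + I)*(196 + I)) (H(I) = 6 - (I + (I + 196)*(I - 4))*(I + I) = 6 - (I + (196 + I)*(-4 + I))*2*I = 6 - (I + (-4 + I)*(196 + I))*2*I = 6 - 2*I*(I + (-4 + I)*(196 + I)))
√(-20052 + H(224)) = √(-20052 + (6 - 386*224² - 2*224³ + 1568*224)) = √(-20052 + (6 - 386*50176 - 2*11239424 + 351232)) = √(-20052 + (6 - 19367936 - 22478848 + 351232)) = √(-20052 - 41495546) = √(-41515598) = I*√41515598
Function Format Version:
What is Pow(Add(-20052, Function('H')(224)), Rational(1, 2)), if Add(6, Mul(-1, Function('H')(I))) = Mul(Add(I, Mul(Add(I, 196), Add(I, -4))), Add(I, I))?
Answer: Mul(I, Pow(41515598, Rational(1, 2))) ≈ Mul(6443.3, I)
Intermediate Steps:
Function('H')(I) = Add(6, Mul(-2, I, Add(I, Mul(Add(-4, I), Add(196, I))))) (Function('H')(I) = Add(6, Mul(-1, Mul(Add(I, Mul(Add(I, 196), Add(I, -4))), Add(I, I)))) = Add(6, Mul(-1, Mul(Add(I, Mul(Add(196, I), Add(-4, I))), Mul(2, I)))) = Add(6, Mul(-1, Mul(Add(I, Mul(Add(-4, I), Add(196, I))), Mul(2, I)))) = Add(6, Mul(-1, Mul(2, I, Add(I, Mul(Add(-4, I), Add(196, I)))))) = Add(6, Mul(-2, I, Add(I, Mul(Add(-4, I), Add(196, I))))))
Pow(Add(-20052, Function('H')(224)), Rational(1, 2)) = Pow(Add(-20052, Add(6, Mul(-386, Pow(224, 2)), Mul(-2, Pow(224, 3)), Mul(1568, 224))), Rational(1, 2)) = Pow(Add(-20052, Add(6, Mul(-386, 50176), Mul(-2, 11239424), 351232)), Rational(1, 2)) = Pow(Add(-20052, Add(6, -19367936, -22478848, 351232)), Rational(1, 2)) = Pow(Add(-20052, -41495546), Rational(1, 2)) = Pow(-41515598, Rational(1, 2)) = Mul(I, Pow(41515598, Rational(1, 2)))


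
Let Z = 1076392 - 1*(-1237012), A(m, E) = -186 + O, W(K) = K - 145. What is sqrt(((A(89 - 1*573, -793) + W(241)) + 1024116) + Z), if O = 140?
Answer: sqrt(3337570) ≈ 1826.9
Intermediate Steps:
W(K) = -145 + K
A(m, E) = -46 (A(m, E) = -186 + 140 = -46)
Z = 2313404 (Z = 1076392 + 1237012 = 2313404)
sqrt(((A(89 - 1*573, -793) + W(241)) + 1024116) + Z) = sqrt(((-46 + (-145 + 241)) + 1024116) + 2313404) = sqrt(((-46 + 96) + 1024116) + 2313404) = sqrt((50 + 1024116) + 2313404) = sqrt(1024166 + 2313404) = sqrt(3337570)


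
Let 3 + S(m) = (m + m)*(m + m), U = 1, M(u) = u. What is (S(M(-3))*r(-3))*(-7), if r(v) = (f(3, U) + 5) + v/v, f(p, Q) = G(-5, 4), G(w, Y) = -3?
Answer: -693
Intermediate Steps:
S(m) = -3 + 4*m² (S(m) = -3 + (m + m)*(m + m) = -3 + (2*m)*(2*m) = -3 + 4*m²)
f(p, Q) = -3
r(v) = 3 (r(v) = (-3 + 5) + v/v = 2 + 1 = 3)
(S(M(-3))*r(-3))*(-7) = ((-3 + 4*(-3)²)*3)*(-7) = ((-3 + 4*9)*3)*(-7) = ((-3 + 36)*3)*(-7) = (33*3)*(-7) = 99*(-7) = -693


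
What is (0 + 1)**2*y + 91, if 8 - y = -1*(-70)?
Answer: 29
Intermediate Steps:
y = -62 (y = 8 - (-1)*(-70) = 8 - 1*70 = 8 - 70 = -62)
(0 + 1)**2*y + 91 = (0 + 1)**2*(-62) + 91 = 1**2*(-62) + 91 = 1*(-62) + 91 = -62 + 91 = 29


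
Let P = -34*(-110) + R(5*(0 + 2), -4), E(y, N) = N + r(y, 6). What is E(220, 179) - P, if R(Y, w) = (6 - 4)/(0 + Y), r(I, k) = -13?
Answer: -17871/5 ≈ -3574.2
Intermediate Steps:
R(Y, w) = 2/Y
E(y, N) = -13 + N (E(y, N) = N - 13 = -13 + N)
P = 18701/5 (P = -34*(-110) + 2/((5*(0 + 2))) = 3740 + 2/((5*2)) = 3740 + 2/10 = 3740 + 2*(⅒) = 3740 + ⅕ = 18701/5 ≈ 3740.2)
E(220, 179) - P = (-13 + 179) - 1*18701/5 = 166 - 18701/5 = -17871/5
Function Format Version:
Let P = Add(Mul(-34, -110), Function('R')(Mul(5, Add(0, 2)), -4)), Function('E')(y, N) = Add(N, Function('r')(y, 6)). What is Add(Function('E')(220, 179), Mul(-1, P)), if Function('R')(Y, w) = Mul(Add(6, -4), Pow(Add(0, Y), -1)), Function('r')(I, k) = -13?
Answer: Rational(-17871, 5) ≈ -3574.2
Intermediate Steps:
Function('R')(Y, w) = Mul(2, Pow(Y, -1))
Function('E')(y, N) = Add(-13, N) (Function('E')(y, N) = Add(N, -13) = Add(-13, N))
P = Rational(18701, 5) (P = Add(Mul(-34, -110), Mul(2, Pow(Mul(5, Add(0, 2)), -1))) = Add(3740, Mul(2, Pow(Mul(5, 2), -1))) = Add(3740, Mul(2, Pow(10, -1))) = Add(3740, Mul(2, Rational(1, 10))) = Add(3740, Rational(1, 5)) = Rational(18701, 5) ≈ 3740.2)
Add(Function('E')(220, 179), Mul(-1, P)) = Add(Add(-13, 179), Mul(-1, Rational(18701, 5))) = Add(166, Rational(-18701, 5)) = Rational(-17871, 5)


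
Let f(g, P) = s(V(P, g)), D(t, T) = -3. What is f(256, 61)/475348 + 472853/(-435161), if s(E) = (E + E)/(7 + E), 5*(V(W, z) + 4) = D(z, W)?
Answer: -1348628375767/1241117466168 ≈ -1.0866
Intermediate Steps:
V(W, z) = -23/5 (V(W, z) = -4 + (⅕)*(-3) = -4 - ⅗ = -23/5)
s(E) = 2*E/(7 + E) (s(E) = (2*E)/(7 + E) = 2*E/(7 + E))
f(g, P) = -23/6 (f(g, P) = 2*(-23/5)/(7 - 23/5) = 2*(-23/5)/(12/5) = 2*(-23/5)*(5/12) = -23/6)
f(256, 61)/475348 + 472853/(-435161) = -23/6/475348 + 472853/(-435161) = -23/6*1/475348 + 472853*(-1/435161) = -23/2852088 - 472853/435161 = -1348628375767/1241117466168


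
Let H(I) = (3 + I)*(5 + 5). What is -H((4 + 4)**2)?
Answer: -670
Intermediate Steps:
H(I) = 30 + 10*I (H(I) = (3 + I)*10 = 30 + 10*I)
-H((4 + 4)**2) = -(30 + 10*(4 + 4)**2) = -(30 + 10*8**2) = -(30 + 10*64) = -(30 + 640) = -1*670 = -670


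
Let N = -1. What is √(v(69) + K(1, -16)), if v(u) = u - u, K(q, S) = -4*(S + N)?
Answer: 2*√17 ≈ 8.2462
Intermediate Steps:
K(q, S) = 4 - 4*S (K(q, S) = -4*(S - 1) = -4*(-1 + S) = 4 - 4*S)
v(u) = 0
√(v(69) + K(1, -16)) = √(0 + (4 - 4*(-16))) = √(0 + (4 + 64)) = √(0 + 68) = √68 = 2*√17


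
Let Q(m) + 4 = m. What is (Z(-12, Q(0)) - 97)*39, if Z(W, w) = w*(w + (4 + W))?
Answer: -1911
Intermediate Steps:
Q(m) = -4 + m
Z(W, w) = w*(4 + W + w)
(Z(-12, Q(0)) - 97)*39 = ((-4 + 0)*(4 - 12 + (-4 + 0)) - 97)*39 = (-4*(4 - 12 - 4) - 97)*39 = (-4*(-12) - 97)*39 = (48 - 97)*39 = -49*39 = -1911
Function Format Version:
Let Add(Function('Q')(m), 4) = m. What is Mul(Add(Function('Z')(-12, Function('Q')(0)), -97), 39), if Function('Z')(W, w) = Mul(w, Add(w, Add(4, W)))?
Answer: -1911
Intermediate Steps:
Function('Q')(m) = Add(-4, m)
Function('Z')(W, w) = Mul(w, Add(4, W, w))
Mul(Add(Function('Z')(-12, Function('Q')(0)), -97), 39) = Mul(Add(Mul(Add(-4, 0), Add(4, -12, Add(-4, 0))), -97), 39) = Mul(Add(Mul(-4, Add(4, -12, -4)), -97), 39) = Mul(Add(Mul(-4, -12), -97), 39) = Mul(Add(48, -97), 39) = Mul(-49, 39) = -1911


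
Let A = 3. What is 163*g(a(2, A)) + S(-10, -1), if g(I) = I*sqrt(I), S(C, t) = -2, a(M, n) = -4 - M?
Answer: -2 - 978*I*sqrt(6) ≈ -2.0 - 2395.6*I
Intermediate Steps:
g(I) = I**(3/2)
163*g(a(2, A)) + S(-10, -1) = 163*(-4 - 1*2)**(3/2) - 2 = 163*(-4 - 2)**(3/2) - 2 = 163*(-6)**(3/2) - 2 = 163*(-6*I*sqrt(6)) - 2 = -978*I*sqrt(6) - 2 = -2 - 978*I*sqrt(6)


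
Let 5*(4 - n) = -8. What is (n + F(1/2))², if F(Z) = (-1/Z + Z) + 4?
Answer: 6561/100 ≈ 65.610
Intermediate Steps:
n = 28/5 (n = 4 - ⅕*(-8) = 4 + 8/5 = 28/5 ≈ 5.6000)
F(Z) = 4 + Z - 1/Z (F(Z) = (Z - 1/Z) + 4 = 4 + Z - 1/Z)
(n + F(1/2))² = (28/5 + (4 + 1/2 - 1/(1/2)))² = (28/5 + (4 + ½ - 1/½))² = (28/5 + (4 + ½ - 1*2))² = (28/5 + (4 + ½ - 2))² = (28/5 + 5/2)² = (81/10)² = 6561/100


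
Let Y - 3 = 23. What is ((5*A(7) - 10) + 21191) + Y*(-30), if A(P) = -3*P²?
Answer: 19666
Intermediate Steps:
Y = 26 (Y = 3 + 23 = 26)
((5*A(7) - 10) + 21191) + Y*(-30) = ((5*(-3*7²) - 10) + 21191) + 26*(-30) = ((5*(-3*49) - 10) + 21191) - 780 = ((5*(-147) - 10) + 21191) - 780 = ((-735 - 10) + 21191) - 780 = (-745 + 21191) - 780 = 20446 - 780 = 19666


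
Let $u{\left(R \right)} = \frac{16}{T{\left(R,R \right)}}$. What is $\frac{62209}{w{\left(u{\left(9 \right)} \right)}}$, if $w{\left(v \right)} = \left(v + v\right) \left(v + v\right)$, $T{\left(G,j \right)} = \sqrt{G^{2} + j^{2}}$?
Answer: $\frac{5038929}{512} \approx 9841.7$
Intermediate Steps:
$u{\left(R \right)} = \frac{8 \sqrt{2}}{\sqrt{R^{2}}}$ ($u{\left(R \right)} = \frac{16}{\sqrt{R^{2} + R^{2}}} = \frac{16}{\sqrt{2 R^{2}}} = \frac{16}{\sqrt{2} \sqrt{R^{2}}} = 16 \frac{\sqrt{2}}{2 \sqrt{R^{2}}} = \frac{8 \sqrt{2}}{\sqrt{R^{2}}}$)
$w{\left(v \right)} = 4 v^{2}$ ($w{\left(v \right)} = 2 v 2 v = 4 v^{2}$)
$\frac{62209}{w{\left(u{\left(9 \right)} \right)}} = \frac{62209}{4 \left(\frac{8 \sqrt{2}}{9}\right)^{2}} = \frac{62209}{4 \cdot \frac{128}{81}} = \frac{62209}{\frac{512}{81}} = 62209 \cdot \frac{81}{512} = \frac{5038929}{512}$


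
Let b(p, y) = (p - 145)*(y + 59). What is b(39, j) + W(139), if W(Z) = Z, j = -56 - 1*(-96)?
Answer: -10355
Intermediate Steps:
j = 40 (j = -56 + 96 = 40)
b(p, y) = (-145 + p)*(59 + y)
b(39, j) + W(139) = (-8555 - 145*40 + 59*39 + 39*40) + 139 = (-8555 - 5800 + 2301 + 1560) + 139 = -10494 + 139 = -10355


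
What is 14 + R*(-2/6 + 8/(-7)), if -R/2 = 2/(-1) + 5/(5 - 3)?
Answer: 325/21 ≈ 15.476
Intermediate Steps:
R = -1 (R = -2*(2/(-1) + 5/(5 - 3)) = -2*(2*(-1) + 5/2) = -2*(-2 + 5*(1/2)) = -2*(-2 + 5/2) = -2*1/2 = -1)
14 + R*(-2/6 + 8/(-7)) = 14 - (-2/6 + 8/(-7)) = 14 - (-2*1/6 + 8*(-1/7)) = 14 - (-1/3 - 8/7) = 14 - 1*(-31/21) = 14 + 31/21 = 325/21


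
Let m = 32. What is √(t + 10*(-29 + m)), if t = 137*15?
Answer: √2085 ≈ 45.662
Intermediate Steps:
t = 2055
√(t + 10*(-29 + m)) = √(2055 + 10*(-29 + 32)) = √(2055 + 10*3) = √(2055 + 30) = √2085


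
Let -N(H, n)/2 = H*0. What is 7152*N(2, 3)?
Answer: 0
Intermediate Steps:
N(H, n) = 0 (N(H, n) = -2*H*0 = -2*0 = 0)
7152*N(2, 3) = 7152*0 = 0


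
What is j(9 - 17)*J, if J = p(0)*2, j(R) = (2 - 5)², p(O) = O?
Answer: 0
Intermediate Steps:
j(R) = 9 (j(R) = (-3)² = 9)
J = 0 (J = 0*2 = 0)
j(9 - 17)*J = 9*0 = 0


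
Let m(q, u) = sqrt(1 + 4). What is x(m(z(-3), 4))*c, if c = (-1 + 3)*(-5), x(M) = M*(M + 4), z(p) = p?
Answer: -50 - 40*sqrt(5) ≈ -139.44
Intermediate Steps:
m(q, u) = sqrt(5)
x(M) = M*(4 + M)
c = -10 (c = 2*(-5) = -10)
x(m(z(-3), 4))*c = (sqrt(5)*(4 + sqrt(5)))*(-10) = -10*sqrt(5)*(4 + sqrt(5))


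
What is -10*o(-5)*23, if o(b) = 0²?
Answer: 0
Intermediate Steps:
o(b) = 0
-10*o(-5)*23 = -0*23 = -10*0 = 0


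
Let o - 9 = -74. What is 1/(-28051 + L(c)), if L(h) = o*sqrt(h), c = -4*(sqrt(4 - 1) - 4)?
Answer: -1/(28051 + 65*sqrt(16 - 4*sqrt(3))) ≈ -3.5402e-5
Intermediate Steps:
o = -65 (o = 9 - 74 = -65)
c = 16 - 4*sqrt(3) (c = -4*(sqrt(3) - 4) = -4*(-4 + sqrt(3)) = 16 - 4*sqrt(3) ≈ 9.0718)
L(h) = -65*sqrt(h)
1/(-28051 + L(c)) = 1/(-28051 - 65*sqrt(16 - 4*sqrt(3)))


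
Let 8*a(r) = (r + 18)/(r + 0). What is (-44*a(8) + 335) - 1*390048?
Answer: -3117847/8 ≈ -3.8973e+5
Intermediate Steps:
a(r) = (18 + r)/(8*r) (a(r) = ((r + 18)/(r + 0))/8 = ((18 + r)/r)/8 = (18 + r)/(8*r))
(-44*a(8) + 335) - 1*390048 = (-11*(18 + 8)/(2*8) + 335) - 1*390048 = (-11*26/(2*8) + 335) - 390048 = (-44*13/32 + 335) - 390048 = (-143/8 + 335) - 390048 = 2537/8 - 390048 = -3117847/8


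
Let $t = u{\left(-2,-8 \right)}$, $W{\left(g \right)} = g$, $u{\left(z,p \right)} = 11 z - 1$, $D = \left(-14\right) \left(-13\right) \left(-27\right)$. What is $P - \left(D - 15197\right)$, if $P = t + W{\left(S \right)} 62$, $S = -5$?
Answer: $19778$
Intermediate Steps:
$D = -4914$ ($D = 182 \left(-27\right) = -4914$)
$u{\left(z,p \right)} = -1 + 11 z$
$t = -23$ ($t = -1 + 11 \left(-2\right) = -1 - 22 = -23$)
$P = -333$ ($P = -23 - 310 = -333$)
$P - \left(D - 15197\right) = -333 - \left(-4914 - 15197\right) = -333 - -20111 = -333 + 20111 = 19778$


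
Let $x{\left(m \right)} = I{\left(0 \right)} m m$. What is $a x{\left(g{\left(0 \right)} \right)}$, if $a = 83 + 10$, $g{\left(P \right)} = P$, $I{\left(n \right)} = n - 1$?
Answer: $0$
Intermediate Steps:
$I{\left(n \right)} = -1 + n$
$x{\left(m \right)} = - m^{2}$ ($x{\left(m \right)} = \left(-1 + 0\right) m m = - m m = - m^{2}$)
$a = 93$
$a x{\left(g{\left(0 \right)} \right)} = 93 \left(- 0^{2}\right) = 93 \left(\left(-1\right) 0\right) = 93 \cdot 0 = 0$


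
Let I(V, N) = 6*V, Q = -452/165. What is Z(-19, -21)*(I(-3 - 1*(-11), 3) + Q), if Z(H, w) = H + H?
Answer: -283784/165 ≈ -1719.9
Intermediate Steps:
Q = -452/165 (Q = -452*1/165 = -452/165 ≈ -2.7394)
Z(H, w) = 2*H
Z(-19, -21)*(I(-3 - 1*(-11), 3) + Q) = (2*(-19))*(6*(-3 - 1*(-11)) - 452/165) = -38*(6*(-3 + 11) - 452/165) = -38*(6*8 - 452/165) = -38*(48 - 452/165) = -38*7468/165 = -283784/165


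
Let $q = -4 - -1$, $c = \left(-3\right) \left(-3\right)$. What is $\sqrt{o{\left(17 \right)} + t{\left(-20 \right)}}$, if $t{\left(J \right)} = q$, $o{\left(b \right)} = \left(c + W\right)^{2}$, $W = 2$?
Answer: $\sqrt{118} \approx 10.863$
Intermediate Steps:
$c = 9$
$o{\left(b \right)} = 121$ ($o{\left(b \right)} = \left(9 + 2\right)^{2} = 11^{2} = 121$)
$q = -3$ ($q = -4 + 1 = -3$)
$t{\left(J \right)} = -3$
$\sqrt{o{\left(17 \right)} + t{\left(-20 \right)}} = \sqrt{121 - 3} = \sqrt{118}$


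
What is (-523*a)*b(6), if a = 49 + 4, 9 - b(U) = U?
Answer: -83157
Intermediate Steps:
b(U) = 9 - U
a = 53
(-523*a)*b(6) = (-523*53)*(9 - 1*6) = -27719*(9 - 6) = -27719*3 = -83157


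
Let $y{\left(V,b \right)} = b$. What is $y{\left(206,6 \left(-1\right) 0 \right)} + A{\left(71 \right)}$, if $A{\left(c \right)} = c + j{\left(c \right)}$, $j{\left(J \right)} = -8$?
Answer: $63$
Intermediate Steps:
$A{\left(c \right)} = -8 + c$ ($A{\left(c \right)} = c - 8 = -8 + c$)
$y{\left(206,6 \left(-1\right) 0 \right)} + A{\left(71 \right)} = 6 \left(-1\right) 0 + \left(-8 + 71\right) = \left(-6\right) 0 + 63 = 0 + 63 = 63$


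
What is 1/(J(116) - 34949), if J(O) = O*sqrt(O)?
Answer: -34949/1219871705 - 232*sqrt(29)/1219871705 ≈ -2.9674e-5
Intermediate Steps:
J(O) = O**(3/2)
1/(J(116) - 34949) = 1/(116**(3/2) - 34949) = 1/(232*sqrt(29) - 34949) = 1/(-34949 + 232*sqrt(29))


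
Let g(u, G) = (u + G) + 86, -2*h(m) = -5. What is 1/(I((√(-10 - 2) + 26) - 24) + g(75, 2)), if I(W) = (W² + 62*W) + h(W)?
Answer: -2*I/(-563*I + 264*√3) ≈ 0.0021405 - 0.0017384*I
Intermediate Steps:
h(m) = 5/2 (h(m) = -½*(-5) = 5/2)
g(u, G) = 86 + G + u (g(u, G) = (G + u) + 86 = 86 + G + u)
I(W) = 5/2 + W² + 62*W (I(W) = (W² + 62*W) + 5/2 = 5/2 + W² + 62*W)
1/(I((√(-10 - 2) + 26) - 24) + g(75, 2)) = 1/((5/2 + ((√(-10 - 2) + 26) - 24)² + 62*((√(-10 - 2) + 26) - 24)) + (86 + 2 + 75)) = 1/((5/2 + ((√(-12) + 26) - 24)² + 62*((√(-12) + 26) - 24)) + 163) = 1/((5/2 + ((2*I*√3 + 26) - 24)² + 62*((2*I*√3 + 26) - 24)) + 163) = 1/((5/2 + ((26 + 2*I*√3) - 24)² + 62*((26 + 2*I*√3) - 24)) + 163) = 1/((5/2 + (2 + 2*I*√3)² + 62*(2 + 2*I*√3)) + 163) = 1/((5/2 + (2 + 2*I*√3)² + (124 + 124*I*√3)) + 163) = 1/((253/2 + (2 + 2*I*√3)² + 124*I*√3) + 163) = 1/(579/2 + (2 + 2*I*√3)² + 124*I*√3)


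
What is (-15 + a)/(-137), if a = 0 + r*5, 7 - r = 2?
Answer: -10/137 ≈ -0.072993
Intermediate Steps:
r = 5 (r = 7 - 1*2 = 7 - 2 = 5)
a = 25 (a = 0 + 5*5 = 0 + 25 = 25)
(-15 + a)/(-137) = (-15 + 25)/(-137) = -1/137*10 = -10/137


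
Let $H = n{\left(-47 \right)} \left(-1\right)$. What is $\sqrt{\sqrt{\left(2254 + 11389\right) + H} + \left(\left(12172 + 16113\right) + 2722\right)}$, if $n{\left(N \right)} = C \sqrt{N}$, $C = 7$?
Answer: $\sqrt{31007 + \sqrt{7} \sqrt{1949 - i \sqrt{47}}} \approx 176.42 - 0.0006 i$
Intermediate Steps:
$n{\left(N \right)} = 7 \sqrt{N}$
$H = - 7 i \sqrt{47}$ ($H = 7 \sqrt{-47} \left(-1\right) = 7 i \sqrt{47} \left(-1\right) = - 7 i \sqrt{47} \approx - 47.99 i$)
$\sqrt{\sqrt{\left(2254 + 11389\right) + H} + \left(\left(12172 + 16113\right) + 2722\right)} = \sqrt{\sqrt{\left(2254 + 11389\right) - 7 i \sqrt{47}} + \left(\left(12172 + 16113\right) + 2722\right)} = \sqrt{\sqrt{13643 - 7 i \sqrt{47}} + \left(28285 + 2722\right)} = \sqrt{\sqrt{13643 - 7 i \sqrt{47}} + 31007} = \sqrt{31007 + \sqrt{13643 - 7 i \sqrt{47}}}$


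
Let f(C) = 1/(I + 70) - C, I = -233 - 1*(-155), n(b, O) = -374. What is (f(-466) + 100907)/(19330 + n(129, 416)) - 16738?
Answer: -2537473241/151648 ≈ -16733.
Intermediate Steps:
I = -78 (I = -233 + 155 = -78)
f(C) = -⅛ - C (f(C) = 1/(-78 + 70) - C = 1/(-8) - C = -⅛ - C)
(f(-466) + 100907)/(19330 + n(129, 416)) - 16738 = ((-⅛ - 1*(-466)) + 100907)/(19330 - 374) - 16738 = ((-⅛ + 466) + 100907)/18956 - 16738 = (3727/8 + 100907)*(1/18956) - 16738 = (810983/8)*(1/18956) - 16738 = 810983/151648 - 16738 = -2537473241/151648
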